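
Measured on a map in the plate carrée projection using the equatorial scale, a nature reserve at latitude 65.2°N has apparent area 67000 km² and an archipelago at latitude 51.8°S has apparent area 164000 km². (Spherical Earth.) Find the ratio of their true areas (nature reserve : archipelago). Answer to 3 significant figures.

On the plate carrée, areal scale = h·k = 1 × sec φ, so true area = apparent × cos φ.
True area of nature reserve: 67000 × cos(65.2°) = 67000 × 0.4195 = 28100 km².
True area of archipelago: 164000 × cos(51.8°) = 164000 × 0.6184 = 101400 km².
Ratio = 28100 / 101400 ≈ 0.277.

0.277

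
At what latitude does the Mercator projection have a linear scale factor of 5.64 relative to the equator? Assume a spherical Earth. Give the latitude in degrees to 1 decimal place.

Mercator scale is k = sec φ = 1/cos φ.
1/cos φ = 5.64  ⇒  cos φ = 0.1773  ⇒  φ = arccos(0.1773) ≈ 79.8°.

79.8°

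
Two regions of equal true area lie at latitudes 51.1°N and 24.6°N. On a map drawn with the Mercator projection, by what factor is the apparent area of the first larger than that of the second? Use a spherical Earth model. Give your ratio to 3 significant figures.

2.10

Mercator is conformal with k = sec φ, so areal scale = k² = sec²φ.
At 51.1°: sec²(51.1°) = 1/0.6280² = 2.536.
At 24.6°: sec²(24.6°) = 1/0.9092² = 1.210.
Ratio = 2.536/1.210 = cos²(24.6°)/cos²(51.1°) ≈ 2.10.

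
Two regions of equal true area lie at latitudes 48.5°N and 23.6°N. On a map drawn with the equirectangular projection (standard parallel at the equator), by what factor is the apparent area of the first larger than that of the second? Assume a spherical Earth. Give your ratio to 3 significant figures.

1.38

Plate carrée maps x = Rλ, y = Rφ. The meridian scale is h = 1 and the parallel scale is k = 1/cos φ = sec φ.
Areal scale at 48.5°: h·k = 1.000 × 1.509 = 1.509.
Areal scale at 23.6°: h·k = 1.000 × 1.091 = 1.091.
Ratio = 1.509/1.091 ≈ 1.38.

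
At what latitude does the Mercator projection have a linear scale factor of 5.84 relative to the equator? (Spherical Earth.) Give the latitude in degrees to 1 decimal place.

80.1°

Mercator scale is k = sec φ = 1/cos φ.
1/cos φ = 5.84  ⇒  cos φ = 0.1712  ⇒  φ = arccos(0.1712) ≈ 80.1°.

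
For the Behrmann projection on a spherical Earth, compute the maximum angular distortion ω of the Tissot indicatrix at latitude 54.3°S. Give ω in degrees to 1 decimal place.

The Behrmann projection is cylindrical equal-area with φ₀ = 30°. A cylindrical equal-area projection with standard parallel φ₀ has meridian scale h = cos φ / cos φ₀ and parallel scale k = cos φ₀ / cos φ (so areas are preserved, h·k = 1).
At 54.3°: h = 0.6738, k = 1.484; principal scales a = 1.484, b = 0.6738.
sin(ω/2) = (a − b)/(a + b) = 0.8103/2.158 = 0.3755, so ω = 2 arcsin(0.3755) ≈ 44.1°.

44.1°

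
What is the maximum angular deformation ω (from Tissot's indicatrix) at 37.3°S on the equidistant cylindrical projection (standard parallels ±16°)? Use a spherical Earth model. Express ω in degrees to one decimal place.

10.8°

In the equirectangular projection with standard parallel φ₀ = 16° (x = Rλ cos φ₀, y = Rφ), meridians are true-scale (h = 1) and the parallel scale is k = cos φ₀ / cos φ.
At 37.3°: h = 1.000, k = 1.208; principal scales a = 1.208, b = 1.000.
sin(ω/2) = (a − b)/(a + b) = 0.2084/2.208 = 0.09437, so ω = 2 arcsin(0.09437) ≈ 10.8°.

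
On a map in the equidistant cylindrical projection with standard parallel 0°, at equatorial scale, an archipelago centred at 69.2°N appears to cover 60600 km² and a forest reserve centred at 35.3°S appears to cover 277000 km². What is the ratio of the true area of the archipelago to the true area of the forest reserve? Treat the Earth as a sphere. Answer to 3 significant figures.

Plate carrée has h = 1 and k = sec φ, giving areal scale sec φ; true area = (apparent area) · cos φ.
True area of archipelago: 60600 × cos(69.2°) = 60600 × 0.3551 = 21520 km².
True area of forest reserve: 277000 × cos(35.3°) = 277000 × 0.8161 = 226100 km².
Ratio = 21520 / 226100 ≈ 0.0952.

0.0952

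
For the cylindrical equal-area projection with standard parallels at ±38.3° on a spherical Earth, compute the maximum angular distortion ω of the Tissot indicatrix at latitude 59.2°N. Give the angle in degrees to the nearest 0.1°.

Cylindrical equal-area (φ₀ = 38.3°): h = cos φ / cos 38.3° along meridians, k = cos 38.3° / cos φ along parallels; h·k = 1.
At 59.2°: h = 0.6525, k = 1.533; principal scales a = 1.533, b = 0.6525.
sin(ω/2) = (a − b)/(a + b) = 0.8802/2.185 = 0.4028, so ω = 2 arcsin(0.4028) ≈ 47.5°.

47.5°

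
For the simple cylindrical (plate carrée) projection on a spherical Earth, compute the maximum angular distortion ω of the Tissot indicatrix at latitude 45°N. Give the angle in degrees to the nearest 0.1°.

19.8°

For the equirectangular projection with φ₀ = 0 (plate carrée), h = 1 along meridians and k = sec φ along parallels.
At 45°: h = 1.000, k = 1.414; principal scales a = 1.414, b = 1.000.
sin(ω/2) = (a − b)/(a + b) = 0.4142/2.414 = 0.1716, so ω = 2 arcsin(0.1716) ≈ 19.8°.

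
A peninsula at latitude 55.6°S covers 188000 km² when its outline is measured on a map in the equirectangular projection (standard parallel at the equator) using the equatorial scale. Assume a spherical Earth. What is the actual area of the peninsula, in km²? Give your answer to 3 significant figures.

For the equirectangular projection with φ₀ = 0 (plate carrée), h = 1 along meridians and k = sec φ along parallels.
Areal scale = h·k = 1 × sec φ; at 55.6°, h = 1.000, k = 1.770, so h·k = 1.770.
True area = apparent / (areal scale) = 188000 / 1.770 ≈ 106000 km².

106000 km²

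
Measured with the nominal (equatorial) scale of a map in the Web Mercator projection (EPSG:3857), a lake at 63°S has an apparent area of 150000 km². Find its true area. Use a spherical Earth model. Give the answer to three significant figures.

30900 km²

Mercator is conformal, so the point scale is isotropic: h = k = sec φ = 1/cos φ.
Areal scale = k² = sec²φ = 1/cos²(63°) = 1/0.4540² = 4.852.
True area = apparent / (areal scale) = 150000 / 4.852 ≈ 30900 km².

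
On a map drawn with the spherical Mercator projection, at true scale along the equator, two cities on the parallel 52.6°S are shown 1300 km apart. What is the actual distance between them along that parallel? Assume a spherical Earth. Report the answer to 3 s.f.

Mercator is conformal, so the point scale is isotropic: h = k = sec φ = 1/cos φ.
Along the parallel at 52.6°, map distances are exaggerated by k = sec 52.6° = 1.646.
True distance = 1300 / 1.646 = 1300 × cos 52.6° ≈ 790 km.

790 km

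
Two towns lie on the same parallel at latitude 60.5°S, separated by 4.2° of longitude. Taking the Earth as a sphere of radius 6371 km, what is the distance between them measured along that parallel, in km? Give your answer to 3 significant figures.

230 km

Arc length along a parallel = R cos φ · Δλ (with Δλ in radians).
= 6371 × cos 60.5° × (4.2° × π/180) = 6371 × 0.4924 × 0.07330 ≈ 230 km.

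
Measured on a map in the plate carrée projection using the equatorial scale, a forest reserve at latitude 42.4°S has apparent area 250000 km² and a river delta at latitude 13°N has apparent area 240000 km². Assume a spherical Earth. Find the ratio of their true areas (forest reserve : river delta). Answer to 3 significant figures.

Plate carrée has h = 1 and k = sec φ, giving areal scale sec φ; true area = (apparent area) · cos φ.
True area of forest reserve: 250000 × cos(42.4°) = 250000 × 0.7385 = 184600 km².
True area of river delta: 240000 × cos(13°) = 240000 × 0.9744 = 233800 km².
Ratio = 184600 / 233800 ≈ 0.789.

0.789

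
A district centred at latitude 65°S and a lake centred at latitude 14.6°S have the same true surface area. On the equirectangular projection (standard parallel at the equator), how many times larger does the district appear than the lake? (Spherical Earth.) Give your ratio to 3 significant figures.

2.29

Plate carrée maps x = Rλ, y = Rφ. The meridian scale is h = 1 and the parallel scale is k = 1/cos φ = sec φ.
Areal scale at 65°: h·k = 1.000 × 2.366 = 2.366.
Areal scale at 14.6°: h·k = 1.000 × 1.033 = 1.033.
Ratio = 2.366/1.033 ≈ 2.29.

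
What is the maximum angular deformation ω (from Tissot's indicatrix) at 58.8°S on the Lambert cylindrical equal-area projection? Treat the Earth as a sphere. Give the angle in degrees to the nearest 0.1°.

The Lambert cylindrical equal-area projection is the cylindrical equal-area projection with its standard parallel at the equator (φ₀ = 0). Cylindrical equal-area (φ₀ = 0°): h = cos φ / cos 0° along meridians, k = cos 0° / cos φ along parallels; h·k = 1.
At 58.8°: h = 0.5180, k = 1.930; principal scales a = 1.930, b = 0.5180.
sin(ω/2) = (a − b)/(a + b) = 1.412/2.448 = 0.5768, so ω = 2 arcsin(0.5768) ≈ 70.5°.

70.5°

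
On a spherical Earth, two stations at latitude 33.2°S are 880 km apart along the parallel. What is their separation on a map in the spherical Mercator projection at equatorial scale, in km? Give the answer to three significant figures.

Mercator is conformal, so the point scale is isotropic: h = k = sec φ = 1/cos φ.
Along the parallel, k = sec 33.2° = 1/0.8368 = 1.195.
Map distance = 880 × 1.195 ≈ 1050 km.

1050 km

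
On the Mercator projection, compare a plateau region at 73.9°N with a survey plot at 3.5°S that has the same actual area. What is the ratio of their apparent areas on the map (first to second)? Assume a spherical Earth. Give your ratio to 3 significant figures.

Mercator areal scale is sec²φ.
At 73.9°: sec²(73.9°) = 1/0.2773² = 13.00.
At 3.5°: sec²(3.5°) = 1/0.9981² = 1.004.
Ratio = 13.00/1.004 = cos²(3.5°)/cos²(73.9°) ≈ 13.0.

13.0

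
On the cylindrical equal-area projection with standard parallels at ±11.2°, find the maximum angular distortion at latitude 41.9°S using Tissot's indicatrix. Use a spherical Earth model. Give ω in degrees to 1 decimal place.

A cylindrical equal-area projection with standard parallel φ₀ has meridian scale h = cos φ / cos φ₀ and parallel scale k = cos φ₀ / cos φ (so areas are preserved, h·k = 1).
At 41.9°: h = 0.7588, k = 1.318; principal scales a = 1.318, b = 0.7588.
sin(ω/2) = (a − b)/(a + b) = 0.5592/2.077 = 0.2693, so ω = 2 arcsin(0.2693) ≈ 31.2°.

31.2°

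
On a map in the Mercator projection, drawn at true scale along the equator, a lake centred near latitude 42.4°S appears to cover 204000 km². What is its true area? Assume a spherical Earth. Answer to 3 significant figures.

111000 km²

Mercator is conformal, so the point scale is isotropic: h = k = sec φ = 1/cos φ.
Areal scale = k² = sec²φ = 1/cos²(42.4°) = 1/0.7385² = 1.834.
True area = apparent / (areal scale) = 204000 / 1.834 ≈ 111000 km².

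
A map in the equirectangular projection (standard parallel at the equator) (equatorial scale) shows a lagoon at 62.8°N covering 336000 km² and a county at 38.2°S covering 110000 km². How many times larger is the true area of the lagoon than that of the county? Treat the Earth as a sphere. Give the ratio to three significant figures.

1.78

On the plate carrée, areal scale = h·k = 1 × sec φ, so true area = apparent × cos φ.
True area of lagoon: 336000 × cos(62.8°) = 336000 × 0.4571 = 153600 km².
True area of county: 110000 × cos(38.2°) = 110000 × 0.7859 = 86440 km².
Ratio = 153600 / 86440 ≈ 1.78.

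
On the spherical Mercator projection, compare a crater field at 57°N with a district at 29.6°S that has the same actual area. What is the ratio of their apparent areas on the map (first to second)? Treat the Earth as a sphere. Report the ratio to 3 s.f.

2.55

Mercator areal scale is sec²φ.
At 57°: sec²(57°) = 1/0.5446² = 3.371.
At 29.6°: sec²(29.6°) = 1/0.8695² = 1.323.
Ratio = 3.371/1.323 = cos²(29.6°)/cos²(57°) ≈ 2.55.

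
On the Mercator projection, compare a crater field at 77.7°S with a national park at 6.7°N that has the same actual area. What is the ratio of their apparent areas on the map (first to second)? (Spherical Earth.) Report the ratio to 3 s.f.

Mercator is conformal with k = sec φ, so areal scale = k² = sec²φ.
At 77.7°: sec²(77.7°) = 1/0.2130² = 22.04.
At 6.7°: sec²(6.7°) = 1/0.9932² = 1.014.
Ratio = 22.04/1.014 = cos²(6.7°)/cos²(77.7°) ≈ 21.7.

21.7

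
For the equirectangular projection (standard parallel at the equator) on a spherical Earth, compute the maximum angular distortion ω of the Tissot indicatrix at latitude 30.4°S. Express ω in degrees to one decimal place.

8.5°

In the plate carrée (x = Rλ, y = Rφ), meridians are true-scale (h = 1) and parallels are stretched by k = sec φ.
At 30.4°: h = 1.000, k = 1.159; principal scales a = 1.159, b = 1.000.
sin(ω/2) = (a − b)/(a + b) = 0.1594/2.159 = 0.07382, so ω = 2 arcsin(0.07382) ≈ 8.5°.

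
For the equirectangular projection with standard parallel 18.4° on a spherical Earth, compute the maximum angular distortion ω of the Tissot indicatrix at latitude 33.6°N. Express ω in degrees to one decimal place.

7.5°

With standard parallel φ₀ = 18.4°, the equirectangular projection gives x = Rλ cos φ₀, y = Rφ, so h = 1 and k = cos 18.4° / cos φ.
At 33.6°: h = 1.000, k = 1.139; principal scales a = 1.139, b = 1.000.
sin(ω/2) = (a − b)/(a + b) = 0.1392/2.139 = 0.06508, so ω = 2 arcsin(0.06508) ≈ 7.5°.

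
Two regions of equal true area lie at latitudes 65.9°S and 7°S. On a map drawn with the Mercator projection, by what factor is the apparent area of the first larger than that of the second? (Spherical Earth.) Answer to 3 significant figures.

5.91

Mercator is conformal with k = sec φ, so areal scale = k² = sec²φ.
At 65.9°: sec²(65.9°) = 1/0.4083² = 5.998.
At 7°: sec²(7°) = 1/0.9925² = 1.015.
Ratio = 5.998/1.015 = cos²(7°)/cos²(65.9°) ≈ 5.91.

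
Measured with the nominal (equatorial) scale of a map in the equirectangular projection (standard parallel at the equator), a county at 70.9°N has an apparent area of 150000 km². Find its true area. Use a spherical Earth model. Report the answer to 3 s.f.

49100 km²

Plate carrée maps x = Rλ, y = Rφ. The meridian scale is h = 1 and the parallel scale is k = 1/cos φ = sec φ.
Areal scale = h·k = 1 × sec φ; at 70.9°, h = 1.000, k = 3.056, so h·k = 3.056.
True area = apparent / (areal scale) = 150000 / 3.056 ≈ 49100 km².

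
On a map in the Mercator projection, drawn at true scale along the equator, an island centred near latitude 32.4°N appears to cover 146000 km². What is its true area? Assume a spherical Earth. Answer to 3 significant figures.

The Mercator projection is conformal; its linear scale factor is the same in every direction and equals sec φ = 1/cos φ.
Areal scale = k² = sec²φ = 1/cos²(32.4°) = 1/0.8443² = 1.403.
True area = apparent / (areal scale) = 146000 / 1.403 ≈ 104000 km².

104000 km²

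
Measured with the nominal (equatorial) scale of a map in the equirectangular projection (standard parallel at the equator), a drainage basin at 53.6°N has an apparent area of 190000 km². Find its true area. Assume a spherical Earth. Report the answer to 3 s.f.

113000 km²

Plate carrée maps x = Rλ, y = Rφ. The meridian scale is h = 1 and the parallel scale is k = 1/cos φ = sec φ.
Areal scale = h·k = 1 × sec φ; at 53.6°, h = 1.000, k = 1.685, so h·k = 1.685.
True area = apparent / (areal scale) = 190000 / 1.685 ≈ 113000 km².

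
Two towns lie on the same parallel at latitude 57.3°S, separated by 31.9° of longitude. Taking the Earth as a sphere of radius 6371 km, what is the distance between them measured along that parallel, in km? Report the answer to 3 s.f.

Arc length along a parallel = R cos φ · Δλ (with Δλ in radians).
= 6371 × cos 57.3° × (31.9° × π/180) = 6371 × 0.5402 × 0.5568 ≈ 1920 km.

1920 km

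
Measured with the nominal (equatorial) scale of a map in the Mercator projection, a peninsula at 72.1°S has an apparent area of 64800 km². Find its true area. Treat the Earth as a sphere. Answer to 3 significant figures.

For Mercator, h = k = sec φ (a conformal cylindrical projection has a single point scale, 1/cos φ).
Areal scale = k² = sec²φ = 1/cos²(72.1°) = 1/0.3074² = 10.59.
True area = apparent / (areal scale) = 64800 / 10.59 ≈ 6120 km².

6120 km²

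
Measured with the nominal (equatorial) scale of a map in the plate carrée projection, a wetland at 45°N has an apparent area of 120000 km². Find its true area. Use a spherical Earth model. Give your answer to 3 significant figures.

84900 km²

Plate carrée maps x = Rλ, y = Rφ. The meridian scale is h = 1 and the parallel scale is k = 1/cos φ = sec φ.
Areal scale = h·k = 1 × sec φ; at 45°, h = 1.000, k = 1.414, so h·k = 1.414.
True area = apparent / (areal scale) = 120000 / 1.414 ≈ 84900 km².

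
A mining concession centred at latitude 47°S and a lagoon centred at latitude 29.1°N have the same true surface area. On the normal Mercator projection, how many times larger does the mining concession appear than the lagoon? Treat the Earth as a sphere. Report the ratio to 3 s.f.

On Mercator, area is exaggerated by sec²φ = 1/cos²φ.
At 47°: sec²(47°) = 1/0.6820² = 2.150.
At 29.1°: sec²(29.1°) = 1/0.8738² = 1.310.
Ratio = 2.150/1.310 = cos²(29.1°)/cos²(47°) ≈ 1.64.

1.64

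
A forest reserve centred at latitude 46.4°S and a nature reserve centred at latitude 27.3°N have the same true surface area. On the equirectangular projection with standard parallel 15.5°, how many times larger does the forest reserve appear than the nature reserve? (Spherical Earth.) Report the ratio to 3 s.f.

With standard parallel φ₀ = 15.5°, the equirectangular projection gives x = Rλ cos φ₀, y = Rφ, so h = 1 and k = cos 15.5° / cos φ.
Areal scale at 46.4°: h·k = 1.000 × 1.397 = 1.397.
Areal scale at 27.3°: h·k = 1.000 × 1.084 = 1.084.
Ratio = 1.397/1.084 ≈ 1.29.

1.29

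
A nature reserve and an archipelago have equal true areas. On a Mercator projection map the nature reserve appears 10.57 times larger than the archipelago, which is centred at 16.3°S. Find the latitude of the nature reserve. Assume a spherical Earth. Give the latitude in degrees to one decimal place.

72.8°

For equal true areas on Mercator, apparent areas scale as sec²φ, so the ratio is cos²φ₂ / cos²φ₁.
cos²φ₂ / cos²φ₁ = 10.57  ⇒  cos φ₁ = cos 16.3° / √10.57 = 0.9598/3.251 = 0.2952.
φ₁ = arccos(0.2952) ≈ 72.8°.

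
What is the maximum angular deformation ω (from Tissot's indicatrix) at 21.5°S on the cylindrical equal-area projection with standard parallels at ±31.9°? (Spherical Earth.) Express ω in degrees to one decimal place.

10.5°

A cylindrical equal-area projection with standard parallel φ₀ has meridian scale h = cos φ / cos φ₀ and parallel scale k = cos φ₀ / cos φ (so areas are preserved, h·k = 1).
At 21.5°: h = 1.096, k = 0.9125; principal scales a = 1.096, b = 0.9125.
sin(ω/2) = (a − b)/(a + b) = 0.1835/2.008 = 0.09135, so ω = 2 arcsin(0.09135) ≈ 10.5°.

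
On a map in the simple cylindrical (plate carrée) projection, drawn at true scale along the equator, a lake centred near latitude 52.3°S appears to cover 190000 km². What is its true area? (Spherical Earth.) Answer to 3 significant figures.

116000 km²

Plate carrée maps x = Rλ, y = Rφ. The meridian scale is h = 1 and the parallel scale is k = 1/cos φ = sec φ.
Areal scale = h·k = 1 × sec φ; at 52.3°, h = 1.000, k = 1.635, so h·k = 1.635.
True area = apparent / (areal scale) = 190000 / 1.635 ≈ 116000 km².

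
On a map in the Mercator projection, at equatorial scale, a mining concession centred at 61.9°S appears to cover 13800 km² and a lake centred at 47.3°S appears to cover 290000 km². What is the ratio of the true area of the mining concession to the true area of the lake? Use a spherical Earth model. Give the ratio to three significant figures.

0.0230

Since Mercator area scale is 1/cos²φ, the true area equals the apparent area multiplied by cos²φ.
True area of mining concession: 13800 × cos²(61.9°) = 13800 × 0.2219 = 3062 km².
True area of lake: 290000 × cos²(47.3°) = 290000 × 0.4599 = 133400 km².
Ratio = 3062 / 133400 ≈ 0.0230.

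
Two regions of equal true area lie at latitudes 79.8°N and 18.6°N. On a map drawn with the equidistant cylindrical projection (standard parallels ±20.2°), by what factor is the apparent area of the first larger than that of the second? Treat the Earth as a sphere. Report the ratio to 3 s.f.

5.35

With standard parallel φ₀ = 20.2°, the equirectangular projection gives x = Rλ cos φ₀, y = Rφ, so h = 1 and k = cos 20.2° / cos φ.
Areal scale at 79.8°: h·k = 1.000 × 5.300 = 5.300.
Areal scale at 18.6°: h·k = 1.000 × 0.9902 = 0.9902.
Ratio = 5.300/0.9902 ≈ 5.35.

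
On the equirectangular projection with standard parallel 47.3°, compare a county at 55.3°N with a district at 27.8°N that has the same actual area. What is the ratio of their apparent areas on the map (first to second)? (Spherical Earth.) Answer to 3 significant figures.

With standard parallel φ₀ = 47.3°, the equirectangular projection gives x = Rλ cos φ₀, y = Rφ, so h = 1 and k = cos 47.3° / cos φ.
Areal scale at 55.3°: h·k = 1.000 × 1.191 = 1.191.
Areal scale at 27.8°: h·k = 1.000 × 0.7666 = 0.7666.
Ratio = 1.191/0.7666 ≈ 1.55.

1.55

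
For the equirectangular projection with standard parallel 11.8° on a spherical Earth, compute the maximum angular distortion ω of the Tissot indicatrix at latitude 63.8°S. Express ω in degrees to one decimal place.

With standard parallel φ₀ = 11.8°, the equirectangular projection gives x = Rλ cos φ₀, y = Rφ, so h = 1 and k = cos 11.8° / cos φ.
At 63.8°: h = 1.000, k = 2.217; principal scales a = 2.217, b = 1.000.
sin(ω/2) = (a − b)/(a + b) = 1.217/3.217 = 0.3783, so ω = 2 arcsin(0.3783) ≈ 44.5°.

44.5°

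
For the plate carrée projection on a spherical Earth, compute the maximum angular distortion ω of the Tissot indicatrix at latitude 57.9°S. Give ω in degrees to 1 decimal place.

35.6°

For the equirectangular projection with φ₀ = 0 (plate carrée), h = 1 along meridians and k = sec φ along parallels.
At 57.9°: h = 1.000, k = 1.882; principal scales a = 1.882, b = 1.000.
sin(ω/2) = (a − b)/(a + b) = 0.8818/2.882 = 0.3060, so ω = 2 arcsin(0.3060) ≈ 35.6°.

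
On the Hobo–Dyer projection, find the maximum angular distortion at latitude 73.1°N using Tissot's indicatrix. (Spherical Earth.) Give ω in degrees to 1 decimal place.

99.5°

Hobo–Dyer is a cylindrical equal-area projection with standard parallels at ±37.5°. A cylindrical equal-area projection with standard parallel φ₀ has meridian scale h = cos φ / cos φ₀ and parallel scale k = cos φ₀ / cos φ (so areas are preserved, h·k = 1).
At 73.1°: h = 0.3664, k = 2.729; principal scales a = 2.729, b = 0.3664.
sin(ω/2) = (a − b)/(a + b) = 2.363/3.096 = 0.7633, so ω = 2 arcsin(0.7633) ≈ 99.5°.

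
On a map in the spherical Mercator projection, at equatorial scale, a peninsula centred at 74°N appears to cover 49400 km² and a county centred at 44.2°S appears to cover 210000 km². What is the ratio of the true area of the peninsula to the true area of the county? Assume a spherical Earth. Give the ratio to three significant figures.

Since Mercator area scale is 1/cos²φ, the true area equals the apparent area multiplied by cos²φ.
True area of peninsula: 49400 × cos²(74°) = 49400 × 0.07598 = 3753 km².
True area of county: 210000 × cos²(44.2°) = 210000 × 0.5140 = 107900 km².
Ratio = 3753 / 107900 ≈ 0.0348.

0.0348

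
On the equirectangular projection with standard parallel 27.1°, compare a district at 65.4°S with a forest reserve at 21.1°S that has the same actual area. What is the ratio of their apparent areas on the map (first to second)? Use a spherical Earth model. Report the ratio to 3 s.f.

The equidistant cylindrical projection with φ₀ = 27.1° has h = 1 (meridians true) and k = cos φ₀ / cos φ along parallels.
Areal scale at 65.4°: h·k = 1.000 × 2.138 = 2.138.
Areal scale at 21.1°: h·k = 1.000 × 0.9542 = 0.9542.
Ratio = 2.138/0.9542 ≈ 2.24.

2.24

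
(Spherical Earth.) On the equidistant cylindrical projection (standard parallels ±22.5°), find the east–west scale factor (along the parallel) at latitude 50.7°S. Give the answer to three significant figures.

The equidistant cylindrical projection with φ₀ = 22.5° has h = 1 (meridians true) and k = cos φ₀ / cos φ along parallels.
k = cos 22.5° / cos 50.7° = 0.9239/0.6334 = 1.459.

1.46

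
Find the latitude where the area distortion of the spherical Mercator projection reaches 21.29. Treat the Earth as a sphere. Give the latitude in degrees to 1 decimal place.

Mercator areal scale is sec²φ.
sec²φ = 21.29  ⇒  cos²φ = 0.04697  ⇒  cos φ = 0.2167.
φ = arccos(0.2167) ≈ 77.5°.

77.5°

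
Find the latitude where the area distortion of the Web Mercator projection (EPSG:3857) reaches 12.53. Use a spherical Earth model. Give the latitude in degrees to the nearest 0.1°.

73.6°

Mercator areal scale is sec²φ.
sec²φ = 12.53  ⇒  cos²φ = 0.07981  ⇒  cos φ = 0.2825.
φ = arccos(0.2825) ≈ 73.6°.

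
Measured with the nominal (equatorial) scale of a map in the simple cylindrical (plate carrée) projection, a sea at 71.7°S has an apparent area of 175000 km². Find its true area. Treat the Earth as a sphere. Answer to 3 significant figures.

For the equirectangular projection with φ₀ = 0 (plate carrée), h = 1 along meridians and k = sec φ along parallels.
Areal scale = h·k = 1 × sec φ; at 71.7°, h = 1.000, k = 3.185, so h·k = 3.185.
True area = apparent / (areal scale) = 175000 / 3.185 ≈ 54900 km².

54900 km²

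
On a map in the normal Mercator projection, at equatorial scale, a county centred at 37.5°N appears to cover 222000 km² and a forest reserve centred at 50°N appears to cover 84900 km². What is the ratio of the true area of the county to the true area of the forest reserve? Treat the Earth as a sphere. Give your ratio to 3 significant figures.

3.98

Since Mercator area scale is 1/cos²φ, the true area equals the apparent area multiplied by cos²φ.
True area of county: 222000 × cos²(37.5°) = 222000 × 0.6294 = 139700 km².
True area of forest reserve: 84900 × cos²(50°) = 84900 × 0.4132 = 35080 km².
Ratio = 139700 / 35080 ≈ 3.98.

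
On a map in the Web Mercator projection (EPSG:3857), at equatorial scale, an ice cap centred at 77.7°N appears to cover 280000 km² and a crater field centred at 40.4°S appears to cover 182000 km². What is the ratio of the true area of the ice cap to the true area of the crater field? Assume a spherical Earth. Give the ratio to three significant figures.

Mercator's areal exaggeration is sec²φ; hence true area = (apparent area) · cos²φ.
True area of ice cap: 280000 × cos²(77.7°) = 280000 × 0.04538 = 12710 km².
True area of crater field: 182000 × cos²(40.4°) = 182000 × 0.5799 = 105500 km².
Ratio = 12710 / 105500 ≈ 0.120.

0.120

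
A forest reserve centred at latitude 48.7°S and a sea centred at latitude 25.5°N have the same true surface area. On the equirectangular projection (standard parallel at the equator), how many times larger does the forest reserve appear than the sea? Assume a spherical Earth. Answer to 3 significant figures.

For the equirectangular projection with φ₀ = 0 (plate carrée), h = 1 along meridians and k = sec φ along parallels.
Areal scale at 48.7°: h·k = 1.000 × 1.515 = 1.515.
Areal scale at 25.5°: h·k = 1.000 × 1.108 = 1.108.
Ratio = 1.515/1.108 ≈ 1.37.

1.37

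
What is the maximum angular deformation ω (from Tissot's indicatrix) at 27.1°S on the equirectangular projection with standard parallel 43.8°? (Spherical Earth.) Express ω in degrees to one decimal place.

With standard parallel φ₀ = 43.8°, the equirectangular projection gives x = Rλ cos φ₀, y = Rφ, so h = 1 and k = cos 43.8° / cos φ.
At 27.1°: h = 1.000, k = 0.8108; principal scales a = 1.000, b = 0.8108.
sin(ω/2) = (a − b)/(a + b) = 0.1892/1.811 = 0.1045, so ω = 2 arcsin(0.1045) ≈ 12.0°.

12.0°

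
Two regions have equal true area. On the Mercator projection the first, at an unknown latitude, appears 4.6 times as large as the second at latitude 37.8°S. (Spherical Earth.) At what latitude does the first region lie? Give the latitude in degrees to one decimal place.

Mercator areal scale is sec²φ, so apparent-area ratio = sec²φ₁ / sec²φ₂ = cos²φ₂ / cos²φ₁.
cos²φ₂ / cos²φ₁ = 4.6  ⇒  cos φ₁ = cos 37.8° / √4.6 = 0.7902/2.145 = 0.3684.
φ₁ = arccos(0.3684) ≈ 68.4°.

68.4°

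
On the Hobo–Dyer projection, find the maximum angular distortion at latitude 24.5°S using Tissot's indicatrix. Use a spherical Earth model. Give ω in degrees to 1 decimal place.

Hobo–Dyer is a cylindrical equal-area projection with standard parallels at ±37.5°. A cylindrical equal-area projection with standard parallel φ₀ has meridian scale h = cos φ / cos φ₀ and parallel scale k = cos φ₀ / cos φ (so areas are preserved, h·k = 1).
At 24.5°: h = 1.147, k = 0.8719; principal scales a = 1.147, b = 0.8719.
sin(ω/2) = (a − b)/(a + b) = 0.2751/2.019 = 0.1363, so ω = 2 arcsin(0.1363) ≈ 15.7°.

15.7°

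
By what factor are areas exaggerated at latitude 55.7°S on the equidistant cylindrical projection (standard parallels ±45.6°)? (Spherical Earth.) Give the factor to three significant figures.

1.24

In the equirectangular projection with standard parallel φ₀ = 45.6° (x = Rλ cos φ₀, y = Rφ), meridians are true-scale (h = 1) and the parallel scale is k = cos φ₀ / cos φ.
Areal scale = h·k = 1 × cos φ₀ / cos φ; at 55.7°, h = 1.000, k = 1.242, so h·k = 1.242.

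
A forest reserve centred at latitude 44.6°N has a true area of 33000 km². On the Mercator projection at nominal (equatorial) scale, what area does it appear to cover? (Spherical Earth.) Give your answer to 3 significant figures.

Mercator is conformal, so the point scale is isotropic: h = k = sec φ = 1/cos φ.
Areal scale = k² = sec²φ = 1/cos²(44.6°) = 1/0.7120² = 1.972.
Apparent area = 33000 × 1.972 ≈ 65100 km².

65100 km²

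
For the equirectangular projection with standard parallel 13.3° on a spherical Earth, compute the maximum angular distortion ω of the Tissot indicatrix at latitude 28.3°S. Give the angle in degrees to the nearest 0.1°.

5.7°

With standard parallel φ₀ = 13.3°, the equirectangular projection gives x = Rλ cos φ₀, y = Rφ, so h = 1 and k = cos 13.3° / cos φ.
At 28.3°: h = 1.000, k = 1.105; principal scales a = 1.105, b = 1.000.
sin(ω/2) = (a − b)/(a + b) = 0.1053/2.105 = 0.05001, so ω = 2 arcsin(0.05001) ≈ 5.7°.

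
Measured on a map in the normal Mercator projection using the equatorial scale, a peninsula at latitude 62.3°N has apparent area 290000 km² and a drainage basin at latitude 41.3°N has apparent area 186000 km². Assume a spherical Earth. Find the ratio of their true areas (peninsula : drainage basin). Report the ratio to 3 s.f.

0.597

Mercator's areal exaggeration is sec²φ; hence true area = (apparent area) · cos²φ.
True area of peninsula: 290000 × cos²(62.3°) = 290000 × 0.2161 = 62660 km².
True area of drainage basin: 186000 × cos²(41.3°) = 186000 × 0.5644 = 105000 km².
Ratio = 62660 / 105000 ≈ 0.597.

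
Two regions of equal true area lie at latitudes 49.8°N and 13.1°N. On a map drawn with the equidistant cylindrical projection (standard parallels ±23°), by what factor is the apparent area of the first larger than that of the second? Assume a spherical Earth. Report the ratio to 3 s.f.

The equidistant cylindrical projection with φ₀ = 23° has h = 1 (meridians true) and k = cos φ₀ / cos φ along parallels.
Areal scale at 49.8°: h·k = 1.000 × 1.426 = 1.426.
Areal scale at 13.1°: h·k = 1.000 × 0.9451 = 0.9451.
Ratio = 1.426/0.9451 ≈ 1.51.

1.51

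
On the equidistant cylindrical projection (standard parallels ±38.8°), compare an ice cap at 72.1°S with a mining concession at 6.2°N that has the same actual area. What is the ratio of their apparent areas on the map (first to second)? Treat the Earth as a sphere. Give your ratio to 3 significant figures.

3.23

The equidistant cylindrical projection with φ₀ = 38.8° has h = 1 (meridians true) and k = cos φ₀ / cos φ along parallels.
Areal scale at 72.1°: h·k = 1.000 × 2.536 = 2.536.
Areal scale at 6.2°: h·k = 1.000 × 0.7839 = 0.7839.
Ratio = 2.536/0.7839 ≈ 3.23.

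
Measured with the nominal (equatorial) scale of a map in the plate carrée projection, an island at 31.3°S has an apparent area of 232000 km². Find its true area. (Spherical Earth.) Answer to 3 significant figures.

198000 km²

For the equirectangular projection with φ₀ = 0 (plate carrée), h = 1 along meridians and k = sec φ along parallels.
Areal scale = h·k = 1 × sec φ; at 31.3°, h = 1.000, k = 1.170, so h·k = 1.170.
True area = apparent / (areal scale) = 232000 / 1.170 ≈ 198000 km².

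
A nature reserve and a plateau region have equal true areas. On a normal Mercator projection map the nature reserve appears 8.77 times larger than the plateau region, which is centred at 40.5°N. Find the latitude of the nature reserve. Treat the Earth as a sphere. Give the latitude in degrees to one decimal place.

On Mercator, (apparent₁)/(apparent₂) = sec²φ₁ / sec²φ₂ when true areas are equal.
cos²φ₂ / cos²φ₁ = 8.77  ⇒  cos φ₁ = cos 40.5° / √8.77 = 0.7604/2.961 = 0.2568.
φ₁ = arccos(0.2568) ≈ 75.1°.

75.1°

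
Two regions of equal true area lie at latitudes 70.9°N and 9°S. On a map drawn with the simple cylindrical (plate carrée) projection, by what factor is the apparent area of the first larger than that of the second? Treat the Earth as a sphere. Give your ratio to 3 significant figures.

For the equirectangular projection with φ₀ = 0 (plate carrée), h = 1 along meridians and k = sec φ along parallels.
Areal scale at 70.9°: h·k = 1.000 × 3.056 = 3.056.
Areal scale at 9°: h·k = 1.000 × 1.012 = 1.012.
Ratio = 3.056/1.012 ≈ 3.02.

3.02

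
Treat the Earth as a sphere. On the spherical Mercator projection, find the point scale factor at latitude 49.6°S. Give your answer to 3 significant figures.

1.54

Mercator is conformal, so the point scale is isotropic: h = k = sec φ = 1/cos φ.
k = 1/cos 49.6° = 1/0.6481 = 1.543.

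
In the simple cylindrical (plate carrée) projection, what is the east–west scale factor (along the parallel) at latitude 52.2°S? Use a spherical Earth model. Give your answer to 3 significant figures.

Plate carrée maps x = Rλ, y = Rφ. The meridian scale is h = 1 and the parallel scale is k = 1/cos φ = sec φ.
k = 1/cos 52.2° = 1/0.6129 = 1.632.

1.63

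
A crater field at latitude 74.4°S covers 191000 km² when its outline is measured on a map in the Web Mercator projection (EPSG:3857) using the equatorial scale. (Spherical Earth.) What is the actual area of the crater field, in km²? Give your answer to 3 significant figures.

13800 km²

For Mercator, h = k = sec φ (a conformal cylindrical projection has a single point scale, 1/cos φ).
Areal scale = k² = sec²φ = 1/cos²(74.4°) = 1/0.2689² = 13.83.
True area = apparent / (areal scale) = 191000 / 13.83 ≈ 13800 km².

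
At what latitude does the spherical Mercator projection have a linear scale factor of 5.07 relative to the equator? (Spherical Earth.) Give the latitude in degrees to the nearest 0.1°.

78.6°

Mercator scale is k = sec φ = 1/cos φ.
1/cos φ = 5.07  ⇒  cos φ = 0.1972  ⇒  φ = arccos(0.1972) ≈ 78.6°.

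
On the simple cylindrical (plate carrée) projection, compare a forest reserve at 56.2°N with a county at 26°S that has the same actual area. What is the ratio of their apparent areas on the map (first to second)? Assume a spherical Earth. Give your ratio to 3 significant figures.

In the plate carrée (x = Rλ, y = Rφ), meridians are true-scale (h = 1) and parallels are stretched by k = sec φ.
Areal scale at 56.2°: h·k = 1.000 × 1.798 = 1.798.
Areal scale at 26°: h·k = 1.000 × 1.113 = 1.113.
Ratio = 1.798/1.113 ≈ 1.62.

1.62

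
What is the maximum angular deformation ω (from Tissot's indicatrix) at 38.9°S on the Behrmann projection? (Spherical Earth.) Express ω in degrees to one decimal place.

12.2°

The Behrmann projection is cylindrical equal-area with φ₀ = 30°. For cylindrical equal-area with standard parallel φ₀, h = cos φ / cos φ₀ and k = cos φ₀ / cos φ, so h·k = 1.
At 38.9°: h = 0.8986, k = 1.113; principal scales a = 1.113, b = 0.8986.
sin(ω/2) = (a − b)/(a + b) = 0.2142/2.011 = 0.1065, so ω = 2 arcsin(0.1065) ≈ 12.2°.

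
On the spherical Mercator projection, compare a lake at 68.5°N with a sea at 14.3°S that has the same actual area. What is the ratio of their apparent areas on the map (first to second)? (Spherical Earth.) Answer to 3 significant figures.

6.99

Mercator areal scale is sec²φ.
At 68.5°: sec²(68.5°) = 1/0.3665² = 7.445.
At 14.3°: sec²(14.3°) = 1/0.9690² = 1.065.
Ratio = 7.445/1.065 = cos²(14.3°)/cos²(68.5°) ≈ 6.99.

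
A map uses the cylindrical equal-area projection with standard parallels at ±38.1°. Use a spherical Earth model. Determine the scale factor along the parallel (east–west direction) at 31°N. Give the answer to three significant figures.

0.918

A cylindrical equal-area projection with standard parallel φ₀ has meridian scale h = cos φ / cos φ₀ and parallel scale k = cos φ₀ / cos φ (so areas are preserved, h·k = 1).
k = cos 38.1° / cos 31° = 0.7869/0.8572 = 0.9181.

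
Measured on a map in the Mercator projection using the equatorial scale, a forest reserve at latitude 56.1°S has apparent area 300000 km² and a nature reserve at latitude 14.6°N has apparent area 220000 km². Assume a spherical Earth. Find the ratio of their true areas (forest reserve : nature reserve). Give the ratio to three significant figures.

0.453

Since Mercator area scale is 1/cos²φ, the true area equals the apparent area multiplied by cos²φ.
True area of forest reserve: 300000 × cos²(56.1°) = 300000 × 0.3111 = 93320 km².
True area of nature reserve: 220000 × cos²(14.6°) = 220000 × 0.9365 = 206000 km².
Ratio = 93320 / 206000 ≈ 0.453.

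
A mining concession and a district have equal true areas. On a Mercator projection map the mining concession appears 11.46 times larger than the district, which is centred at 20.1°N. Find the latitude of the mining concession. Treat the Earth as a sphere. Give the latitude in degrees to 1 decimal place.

For equal true areas on Mercator, apparent areas scale as sec²φ, so the ratio is cos²φ₂ / cos²φ₁.
cos²φ₂ / cos²φ₁ = 11.46  ⇒  cos φ₁ = cos 20.1° / √11.46 = 0.9391/3.385 = 0.2774.
φ₁ = arccos(0.2774) ≈ 73.9°.

73.9°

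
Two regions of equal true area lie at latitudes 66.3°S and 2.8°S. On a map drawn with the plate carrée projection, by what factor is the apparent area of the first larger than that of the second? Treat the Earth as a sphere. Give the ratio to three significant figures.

2.48

In the plate carrée (x = Rλ, y = Rφ), meridians are true-scale (h = 1) and parallels are stretched by k = sec φ.
Areal scale at 66.3°: h·k = 1.000 × 2.488 = 2.488.
Areal scale at 2.8°: h·k = 1.000 × 1.001 = 1.001.
Ratio = 2.488/1.001 ≈ 2.48.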